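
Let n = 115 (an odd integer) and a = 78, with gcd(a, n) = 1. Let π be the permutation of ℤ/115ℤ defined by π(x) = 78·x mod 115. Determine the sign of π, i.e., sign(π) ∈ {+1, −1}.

-1

Orbit of 98 under x↦78x: [98, 54, 72, 96, 13, 94, 87]… (length divides ord_115(78)).
6 cycles of lengths [44, 44, 11, 11, 4, 1].
115 − 6 = 109 transpositions; sign(π) = (−1)^109 = -1.
Check: (78/115) = -1 by Zolotarev.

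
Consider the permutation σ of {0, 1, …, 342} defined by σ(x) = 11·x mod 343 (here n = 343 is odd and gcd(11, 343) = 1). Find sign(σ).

Orbit of 137 under x↦11x: [137, 135, 113, 214, 296, 169, 144]… (length divides ord_343(11)).
π_11 has 7 disjoint cycles with lengths [147, 147, 21, 21, 3, 3, 1] on {0,…,342}.
With 7 cycles on 343 points, sign = (−1)^{343−7} = +1.
Via Zolotarev, sign(π_{11}) = (11|343) = +1.

+1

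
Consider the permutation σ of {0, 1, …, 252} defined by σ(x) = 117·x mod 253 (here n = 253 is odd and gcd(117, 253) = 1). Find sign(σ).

Trace 179: π^k(179) = [179, 197, 26, 6, 196, 162, 232] for k=0..6.
Cycle type of π: 110×2 + 11×2 + 10 + 1; total 6 cycles.
253 − 6 = 247 transpositions; sign(π) = (−1)^247 = -1.
Check: (117/253) = -1 by Zolotarev.

-1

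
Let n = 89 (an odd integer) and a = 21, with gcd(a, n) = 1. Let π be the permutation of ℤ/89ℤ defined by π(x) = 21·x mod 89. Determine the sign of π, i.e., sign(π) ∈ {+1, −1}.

+1

Orbit of 9 under x↦21x: [9, 11, 53, 45, 55, 87, 47]… (length divides ord_89(21)).
Cycle type of π: 44×2 + 1; total 3 cycles.
With 3 cycles on 89 points, sign = (−1)^{89−3} = +1.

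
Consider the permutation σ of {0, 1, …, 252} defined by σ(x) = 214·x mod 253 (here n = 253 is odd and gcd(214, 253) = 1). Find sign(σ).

Start at x=60: 60 → 190 → 180 → 64 → 34 → 192 → 102 → … (one orbit).
6 cycles of lengths [110, 110, 22, 5, 5, 1].
253 − 6 = 247 transpositions; sign(π) = (−1)^247 = -1.

-1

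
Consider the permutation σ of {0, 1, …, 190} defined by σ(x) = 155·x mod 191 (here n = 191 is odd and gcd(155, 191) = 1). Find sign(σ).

-1

Orbit of 25 under x↦155x: [25, 55, 121, 37, 5, 11, 177]… (length divides ord_191(155)).
Cycle lengths of π_155 on ℤ/191ℤ: [38, 38, 38, 38, 38, 1]; 6 cycles in total.
191 − 6 = 185 transpositions; sign(π) = (−1)^185 = -1.
Zolotarev: (155|191) = -1, matching the cycle-count sign.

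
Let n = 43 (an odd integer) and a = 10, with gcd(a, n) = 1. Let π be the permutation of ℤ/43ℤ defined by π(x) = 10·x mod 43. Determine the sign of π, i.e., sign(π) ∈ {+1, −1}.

Start at x=10: 10 → 14 → 11 → 24 → 25 → 35 → 6 → … (one orbit).
3 cycles of lengths [21, 21, 1].
sign(π) = (−1)^{n − #cycles} = (−1)^{43−3} = (−1)^40 = +1.
(10|43)_J = +1 (Zolotarev's lemma cross-check).

+1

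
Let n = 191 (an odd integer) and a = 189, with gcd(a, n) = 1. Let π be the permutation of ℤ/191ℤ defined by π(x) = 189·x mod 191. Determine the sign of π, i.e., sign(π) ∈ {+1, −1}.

Trace 120: π^k(120) = [120, 142, 98, 186, 10, 171, 40] for k=0..6.
Cycle type of π: 190 + 1; total 2 cycles.
sign(π) = (−1)^{n − #cycles} = (−1)^{191−2} = (−1)^189 = -1.

-1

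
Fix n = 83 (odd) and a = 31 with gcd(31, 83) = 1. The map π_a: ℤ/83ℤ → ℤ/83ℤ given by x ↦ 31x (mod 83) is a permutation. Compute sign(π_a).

+1

Orbit of 41 under x↦31x: [41, 26, 59, 3, 10, 61, 65]… (length divides ord_83(31)).
π_31 has 3 disjoint cycles with lengths [41, 41, 1] on {0,…,82}.
3 cycles on 83: each ℓ→(−1)^(ℓ−1), product (−1)^80 = +1.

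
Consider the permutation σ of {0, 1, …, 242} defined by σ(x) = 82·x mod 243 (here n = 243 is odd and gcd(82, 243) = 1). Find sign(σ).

+1

Trace 1: π^k(1) = [1, 82, 163] for k=0..2.
The orbit structure of x ↦ 82x mod 243: 135 orbits of sizes [3, 3, 3, 3, 3, 3, 3, 3, 3, 3, 3, 3, 3, 3, 3, 3, 3, 3, 3, 3, 3, 3, 3, 3, 3, 3, 3, 3, 3, 3, 3, 3, 3, 3, 3, 3, 3, 3, 3, 3, 3, 3, 3, 3, 3, 3, 3, 3, 3, 3, 3, 3, 3, 3, 1, 1, 1, 1, 1, 1, 1, 1, 1, 1, 1, 1, 1, 1, 1, 1, 1, 1, 1, 1, 1, 1, 1, 1, 1, 1, 1, 1, 1, 1, 1, 1, 1, 1, 1, 1, 1, 1, 1, 1, 1, 1, 1, 1, 1, 1, 1, 1, 1, 1, 1, 1, 1, 1, 1, 1, 1, 1, 1, 1, 1, 1, 1, 1, 1, 1, 1, 1, 1, 1, 1, 1, 1, 1, 1, 1, 1, 1, 1, 1, 1].
243 − 135 = 108 transpositions; sign(π) = (−1)^108 = +1.
(82|243)_J = +1 (Zolotarev's lemma cross-check).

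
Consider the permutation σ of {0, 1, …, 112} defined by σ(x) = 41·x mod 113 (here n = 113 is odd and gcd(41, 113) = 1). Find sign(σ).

Orbit of 31 under x↦41x: [31, 28, 18, 60, 87, 64, 25]… (length divides ord_113(41)).
π_41 has 3 disjoint cycles with lengths [56, 56, 1] on {0,…,112}.
With 3 cycles on 113 points, sign = (−1)^{113−3} = +1.
(41|113)_J = +1 (Zolotarev's lemma cross-check).

+1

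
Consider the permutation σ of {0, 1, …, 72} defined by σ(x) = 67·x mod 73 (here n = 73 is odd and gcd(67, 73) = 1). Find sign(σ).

+1

Trace 55: π^k(55) = [55, 35, 9, 19, 32, 27, 57] for k=0..6.
Decompose π into cycles: lengths [36, 36, 1] (3 cycles, including the fixed point 0).
sign(π) = (−1)^{n − #cycles} = (−1)^{73−3} = (−1)^70 = +1.
Via Zolotarev, sign(π_{67}) = (67|73) = +1.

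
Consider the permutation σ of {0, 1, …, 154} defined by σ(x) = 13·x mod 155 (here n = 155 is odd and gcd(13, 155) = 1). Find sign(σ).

Orbit of 121 under x↦13x: [121, 23, 144, 12, 1, 13, 14]… (length divides ord_155(13)).
5 cycles of lengths [60, 60, 30, 4, 1].
Σ(ℓ_i−1) = 155−5 = 150; sign = (−1)^150 = +1.
(13|155)_J = +1 (Zolotarev's lemma cross-check).

+1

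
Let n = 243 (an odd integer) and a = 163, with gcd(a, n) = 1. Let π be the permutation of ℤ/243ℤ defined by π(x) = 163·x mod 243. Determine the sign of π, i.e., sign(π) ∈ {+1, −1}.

+1

Trace 1: π^k(1) = [1, 163, 82] for k=0..2.
π_163 has 135 disjoint cycles with lengths [3, 3, 3, 3, 3, 3, 3, 3, 3, 3, 3, 3, 3, 3, 3, 3, 3, 3, 3, 3, 3, 3, 3, 3, 3, 3, 3, 3, 3, 3, 3, 3, 3, 3, 3, 3, 3, 3, 3, 3, 3, 3, 3, 3, 3, 3, 3, 3, 3, 3, 3, 3, 3, 3, 1, 1, 1, 1, 1, 1, 1, 1, 1, 1, 1, 1, 1, 1, 1, 1, 1, 1, 1, 1, 1, 1, 1, 1, 1, 1, 1, 1, 1, 1, 1, 1, 1, 1, 1, 1, 1, 1, 1, 1, 1, 1, 1, 1, 1, 1, 1, 1, 1, 1, 1, 1, 1, 1, 1, 1, 1, 1, 1, 1, 1, 1, 1, 1, 1, 1, 1, 1, 1, 1, 1, 1, 1, 1, 1, 1, 1, 1, 1, 1, 1] on {0,…,242}.
n − c = 243 − 135 = 108; sign = (−1)^108 = +1.
The Jacobi symbol (163|243) = +1 (Zolotarev) agrees.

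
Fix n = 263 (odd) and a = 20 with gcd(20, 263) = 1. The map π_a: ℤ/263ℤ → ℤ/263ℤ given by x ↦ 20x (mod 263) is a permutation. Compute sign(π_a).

-1

Start at x=184: 184 → 261 → 223 → 252 → 43 → 71 → 105 → … (one orbit).
Cycle type of π: 262 + 1; total 2 cycles.
263 − 2 = 261 transpositions; sign(π) = (−1)^261 = -1.
The Jacobi symbol (20|263) = -1 (Zolotarev) agrees.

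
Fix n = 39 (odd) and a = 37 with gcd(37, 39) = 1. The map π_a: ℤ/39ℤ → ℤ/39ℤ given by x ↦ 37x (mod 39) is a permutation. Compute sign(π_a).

-1

Start at x=10: 10 → 19 → 1 → 37 → 4 → 31 → 16 → … (one orbit).
The orbit structure of x ↦ 37x mod 39: 6 orbits of sizes [12, 12, 12, 1, 1, 1].
n − c = 39 − 6 = 33; sign = (−1)^33 = -1.
Zolotarev: (37|39) = -1, matching the cycle-count sign.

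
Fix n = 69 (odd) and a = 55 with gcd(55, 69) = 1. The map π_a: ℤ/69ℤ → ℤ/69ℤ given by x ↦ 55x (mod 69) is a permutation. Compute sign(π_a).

+1

Trace 16: π^k(16) = [16, 52, 31, 49, 4, 13, 25] for k=0..6.
Cycle lengths of π_55 on ℤ/69ℤ: [11, 11, 11, 11, 11, 11, 1, 1, 1]; 9 cycles in total.
Σ(ℓ_i−1) = 69−9 = 60; sign = (−1)^60 = +1.
(55|69)_J = +1 (Zolotarev's lemma cross-check).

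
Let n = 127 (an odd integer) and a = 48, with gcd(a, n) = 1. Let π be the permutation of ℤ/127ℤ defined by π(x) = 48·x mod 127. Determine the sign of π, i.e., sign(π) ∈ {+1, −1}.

-1

Start at x=91: 91 → 50 → 114 → 11 → 20 → 71 → 106 → … (one orbit).
π_48 has 2 disjoint cycles with lengths [126, 1] on {0,…,126}.
sign(π) = (−1)^{n − #cycles} = (−1)^{127−2} = (−1)^125 = -1.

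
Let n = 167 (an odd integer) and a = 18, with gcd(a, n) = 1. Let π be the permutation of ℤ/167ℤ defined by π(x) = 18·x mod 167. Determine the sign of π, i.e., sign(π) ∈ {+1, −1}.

Start at x=84: 84 → 9 → 162 → 77 → 50 → 65 → 1 → … (one orbit).
3 cycles of lengths [83, 83, 1].
167 − 3 = 164 transpositions; sign(π) = (−1)^164 = +1.
The Jacobi symbol (18|167) = +1 (Zolotarev) agrees.

+1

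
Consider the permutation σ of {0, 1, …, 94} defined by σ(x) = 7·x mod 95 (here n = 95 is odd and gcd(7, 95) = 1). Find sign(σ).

Trace 7: π^k(7) = [7, 49, 58, 26, 87, 39, 83] for k=0..6.
Cycle lengths of π_7 on ℤ/95ℤ: [12, 12, 12, 12, 12, 12, 4, 3, 3, 3, 3, 3, 3, 1]; 14 cycles in total.
n − c = 95 − 14 = 81; sign = (−1)^81 = -1.

-1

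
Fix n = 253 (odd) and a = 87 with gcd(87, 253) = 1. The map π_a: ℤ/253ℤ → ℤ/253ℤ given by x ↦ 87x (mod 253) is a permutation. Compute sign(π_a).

Orbit of 232 under x↦87x: [232, 197, 188, 164, 100, 98, 177]… (length divides ord_253(87)).
π_87 has 18 disjoint cycles with lengths [22, 22, 22, 22, 22, 22, 22, 22, 22, 22, 11, 11, 2, 2, 2, 2, 2, 1] on {0,…,252}.
With 18 cycles on 253 points, sign = (−1)^{253−18} = -1.
(87|253)_J = -1 (Zolotarev's lemma cross-check).

-1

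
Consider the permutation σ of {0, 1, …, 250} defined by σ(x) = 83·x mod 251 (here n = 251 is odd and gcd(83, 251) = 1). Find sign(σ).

+1

Orbit of 84 under x↦83x: [84, 195, 121, 3, 249, 85, 27]… (length divides ord_251(83)).
Cycle type of π: 125×2 + 1; total 3 cycles.
sign(π) = (−1)^{n − #cycles} = (−1)^{251−3} = (−1)^248 = +1.
Check: (83/251) = +1 by Zolotarev.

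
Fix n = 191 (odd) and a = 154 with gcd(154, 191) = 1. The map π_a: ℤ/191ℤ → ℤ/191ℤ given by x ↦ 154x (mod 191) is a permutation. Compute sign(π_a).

+1

Trace 136: π^k(136) = [136, 125, 150, 180, 25, 30, 36] for k=0..6.
π_154 has 11 disjoint cycles with lengths [19, 19, 19, 19, 19, 19, 19, 19, 19, 19, 1] on {0,…,190}.
n − c = 191 − 11 = 180; sign = (−1)^180 = +1.
Zolotarev: (154|191) = +1, matching the cycle-count sign.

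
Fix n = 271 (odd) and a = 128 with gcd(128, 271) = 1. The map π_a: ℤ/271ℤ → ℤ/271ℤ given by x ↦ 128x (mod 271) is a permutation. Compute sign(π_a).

Start at x=49: 49 → 39 → 114 → 229 → 44 → 212 → 36 → … (one orbit).
Decompose π into cycles: lengths [135, 135, 1] (3 cycles, including the fixed point 0).
Σ(ℓ_i−1) = 271−3 = 268; sign = (−1)^268 = +1.

+1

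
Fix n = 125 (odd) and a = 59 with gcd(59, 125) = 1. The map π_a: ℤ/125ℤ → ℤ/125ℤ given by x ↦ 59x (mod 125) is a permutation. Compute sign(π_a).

Trace 124: π^k(124) = [124, 66, 19, 121, 14, 76, 109] for k=0..6.
π_59 has 7 disjoint cycles with lengths [50, 50, 10, 10, 2, 2, 1] on {0,…,124}.
Σ(ℓ_i−1) = 125−7 = 118; sign = (−1)^118 = +1.

+1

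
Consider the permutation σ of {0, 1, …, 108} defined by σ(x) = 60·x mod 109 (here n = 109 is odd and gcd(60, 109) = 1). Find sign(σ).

Trace 106: π^k(106) = [106, 38, 100, 5, 82, 15, 28] for k=0..6.
3 cycles of lengths [54, 54, 1].
With 3 cycles on 109 points, sign = (−1)^{109−3} = +1.
Zolotarev: (60|109) = +1, matching the cycle-count sign.

+1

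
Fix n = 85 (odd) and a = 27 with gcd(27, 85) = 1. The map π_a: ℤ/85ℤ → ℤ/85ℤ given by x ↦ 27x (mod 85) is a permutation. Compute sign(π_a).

Start at x=81: 81 → 62 → 59 → 63 → 1 → 27 → 49 → … (one orbit).
7 cycles of lengths [16, 16, 16, 16, 16, 4, 1].
Σ(ℓ_i−1) = 85−7 = 78; sign = (−1)^78 = +1.
(27|85)_J = +1 (Zolotarev's lemma cross-check).

+1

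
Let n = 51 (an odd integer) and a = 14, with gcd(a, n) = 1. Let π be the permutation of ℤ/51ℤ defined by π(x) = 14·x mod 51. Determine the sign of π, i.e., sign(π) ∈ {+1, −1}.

+1

Start at x=13: 13 → 29 → 49 → 23 → 16 → 20 → 25 → … (one orbit).
5 cycles of lengths [16, 16, 16, 2, 1].
sign(π) = (−1)^{n − #cycles} = (−1)^{51−5} = (−1)^46 = +1.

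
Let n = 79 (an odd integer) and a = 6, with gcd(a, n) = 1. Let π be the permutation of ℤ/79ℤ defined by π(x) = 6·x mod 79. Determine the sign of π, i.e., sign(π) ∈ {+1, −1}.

Trace 72: π^k(72) = [72, 37, 64, 68, 13, 78, 73] for k=0..6.
2 cycles of lengths [78, 1].
n − c = 79 − 2 = 77; sign = (−1)^77 = -1.

-1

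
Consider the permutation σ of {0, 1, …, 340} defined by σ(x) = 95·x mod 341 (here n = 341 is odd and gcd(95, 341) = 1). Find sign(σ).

-1

Trace 101: π^k(101) = [101, 47, 32, 312, 314, 163, 140] for k=0..6.
Decompose π into cycles: lengths [10, 10, 10, 10, 10, 10, 10, 10, 10, 10, 10, 10, 10, 10, 10, 10, 10, 10, 10, 10, 10, 10, 10, 10, 10, 10, 10, 10, 10, 10, 10, 5, 5, 5, 5, 5, 5, 1] (38 cycles, including the fixed point 0).
n − c = 341 − 38 = 303; sign = (−1)^303 = -1.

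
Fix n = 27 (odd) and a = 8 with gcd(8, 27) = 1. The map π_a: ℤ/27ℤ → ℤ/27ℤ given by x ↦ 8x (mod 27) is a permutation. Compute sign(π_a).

-1

Trace 1: π^k(1) = [1, 8, 10, 26, 19, 17] for k=0..5.
π_8 has 8 disjoint cycles with lengths [6, 6, 6, 2, 2, 2, 2, 1] on {0,…,26}.
8 cycles on 27: each ℓ→(−1)^(ℓ−1), product (−1)^19 = -1.
Zolotarev: (8|27) = -1, matching the cycle-count sign.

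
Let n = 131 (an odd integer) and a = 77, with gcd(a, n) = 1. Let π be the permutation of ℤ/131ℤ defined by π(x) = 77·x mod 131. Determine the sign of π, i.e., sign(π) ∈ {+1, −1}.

Trace 45: π^k(45) = [45, 59, 89, 41, 13, 84, 49] for k=0..6.
3 cycles of lengths [65, 65, 1].
sign(π) = (−1)^{n − #cycles} = (−1)^{131−3} = (−1)^128 = +1.

+1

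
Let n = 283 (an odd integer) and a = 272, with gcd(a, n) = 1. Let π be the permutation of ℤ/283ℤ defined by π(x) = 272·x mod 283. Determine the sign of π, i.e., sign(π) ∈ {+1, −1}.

Trace 231: π^k(231) = [231, 6, 217, 160, 221, 116, 139] for k=0..6.
2 cycles of lengths [282, 1].
2 cycles on 283: each ℓ→(−1)^(ℓ−1), product (−1)^281 = -1.
Check: (272/283) = -1 by Zolotarev.

-1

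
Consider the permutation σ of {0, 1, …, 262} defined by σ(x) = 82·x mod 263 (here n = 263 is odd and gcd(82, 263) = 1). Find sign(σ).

-1

Start at x=66: 66 → 152 → 103 → 30 → 93 → 262 → 181 → … (one orbit).
Cycle type of π: 262 + 1; total 2 cycles.
sign(π) = (−1)^{n − #cycles} = (−1)^{263−2} = (−1)^261 = -1.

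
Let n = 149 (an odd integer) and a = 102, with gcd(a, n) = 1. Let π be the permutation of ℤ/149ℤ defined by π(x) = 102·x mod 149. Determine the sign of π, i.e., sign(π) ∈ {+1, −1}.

+1

Start at x=28: 28 → 25 → 17 → 95 → 5 → 63 → 19 → … (one orbit).
5 cycles of lengths [37, 37, 37, 37, 1].
Σ(ℓ_i−1) = 149−5 = 144; sign = (−1)^144 = +1.
Zolotarev: (102|149) = +1, matching the cycle-count sign.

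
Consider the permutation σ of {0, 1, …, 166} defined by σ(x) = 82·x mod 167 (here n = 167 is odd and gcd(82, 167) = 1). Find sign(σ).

Orbit of 65 under x↦82x: [65, 153, 21, 52, 89, 117, 75]… (length divides ord_167(82)).
Cycle type of π: 166 + 1; total 2 cycles.
With 2 cycles on 167 points, sign = (−1)^{167−2} = -1.
Check: (82/167) = -1 by Zolotarev.

-1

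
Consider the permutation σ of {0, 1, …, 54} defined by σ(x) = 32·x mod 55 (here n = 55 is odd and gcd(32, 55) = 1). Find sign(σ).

Start at x=34: 34 → 43 → 1 → 32 → 34 (one orbit).
Decompose π into cycles: lengths [4, 4, 4, 4, 4, 4, 4, 4, 4, 4, 4, 2, 2, 2, 2, 2, 1] (17 cycles, including the fixed point 0).
Σ(ℓ_i−1) = 55−17 = 38; sign = (−1)^38 = +1.
Zolotarev: (32|55) = +1, matching the cycle-count sign.

+1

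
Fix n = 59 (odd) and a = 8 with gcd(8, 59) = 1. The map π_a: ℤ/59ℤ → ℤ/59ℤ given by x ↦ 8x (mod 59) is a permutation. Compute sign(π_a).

Start at x=32: 32 → 20 → 42 → 41 → 33 → 28 → 47 → … (one orbit).
Cycle lengths of π_8 on ℤ/59ℤ: [58, 1]; 2 cycles in total.
With 2 cycles on 59 points, sign = (−1)^{59−2} = -1.

-1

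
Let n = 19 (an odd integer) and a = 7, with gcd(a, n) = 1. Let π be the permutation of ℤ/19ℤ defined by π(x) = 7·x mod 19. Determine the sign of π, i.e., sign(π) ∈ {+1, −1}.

+1

Orbit of 1 under x↦7x: [1, 7, 11]… (length divides ord_19(7)).
7 cycles of lengths [3, 3, 3, 3, 3, 3, 1].
n − c = 19 − 7 = 12; sign = (−1)^12 = +1.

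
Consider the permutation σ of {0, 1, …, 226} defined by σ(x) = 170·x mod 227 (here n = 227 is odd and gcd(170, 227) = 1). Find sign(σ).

-1

Start at x=197: 197 → 121 → 140 → 192 → 179 → 12 → 224 → … (one orbit).
Decompose π into cycles: lengths [226, 1] (2 cycles, including the fixed point 0).
227 − 2 = 225 transpositions; sign(π) = (−1)^225 = -1.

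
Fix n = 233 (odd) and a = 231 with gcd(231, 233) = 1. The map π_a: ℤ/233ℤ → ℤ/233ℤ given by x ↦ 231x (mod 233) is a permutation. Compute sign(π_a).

+1

Orbit of 1 under x↦231x: [1, 231, 4, 225, 16, 201, 64]… (length divides ord_233(231)).
π_231 has 5 disjoint cycles with lengths [58, 58, 58, 58, 1] on {0,…,232}.
sign(π) = (−1)^{n − #cycles} = (−1)^{233−5} = (−1)^228 = +1.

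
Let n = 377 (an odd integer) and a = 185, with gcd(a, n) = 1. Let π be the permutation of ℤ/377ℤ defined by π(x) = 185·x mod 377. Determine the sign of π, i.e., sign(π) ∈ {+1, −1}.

-1

Trace 170: π^k(170) = [170, 159, 9, 157, 16, 321, 196] for k=0..6.
Decompose π into cycles: lengths [84, 84, 84, 84, 28, 3, 3, 3, 3, 1] (10 cycles, including the fixed point 0).
sign(π) = (−1)^{n − #cycles} = (−1)^{377−10} = (−1)^367 = -1.
The Jacobi symbol (185|377) = -1 (Zolotarev) agrees.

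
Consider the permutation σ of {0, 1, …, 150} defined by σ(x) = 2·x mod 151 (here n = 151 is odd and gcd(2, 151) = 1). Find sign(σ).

Start at x=8: 8 → 16 → 32 → 64 → 128 → 105 → 59 → … (one orbit).
Cycle type of π: 15×10 + 1; total 11 cycles.
sign(π) = (−1)^{n − #cycles} = (−1)^{151−11} = (−1)^140 = +1.
Zolotarev: (2|151) = +1, matching the cycle-count sign.

+1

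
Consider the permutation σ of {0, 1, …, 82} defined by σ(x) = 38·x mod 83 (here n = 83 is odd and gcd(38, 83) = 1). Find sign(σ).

+1

Orbit of 63 under x↦38x: [63, 70, 4, 69, 49, 36, 40]… (length divides ord_83(38)).
3 cycles of lengths [41, 41, 1].
83 − 3 = 80 transpositions; sign(π) = (−1)^80 = +1.
Zolotarev: (38|83) = +1, matching the cycle-count sign.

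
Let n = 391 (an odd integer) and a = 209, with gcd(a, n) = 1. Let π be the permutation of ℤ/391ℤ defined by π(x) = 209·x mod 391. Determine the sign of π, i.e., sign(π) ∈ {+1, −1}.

Orbit of 185 under x↦209x: [185, 347, 188, 192, 246, 193, 64]… (length divides ord_391(209)).
The orbit structure of x ↦ 209x mod 391: 6 orbits of sizes [176, 176, 16, 11, 11, 1].
n − c = 391 − 6 = 385; sign = (−1)^385 = -1.
The Jacobi symbol (209|391) = -1 (Zolotarev) agrees.

-1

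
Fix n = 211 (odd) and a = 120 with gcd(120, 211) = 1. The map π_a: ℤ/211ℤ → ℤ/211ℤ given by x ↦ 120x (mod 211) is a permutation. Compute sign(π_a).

Orbit of 150 under x↦120x: [150, 65, 204, 4, 58, 208, 62]… (length divides ord_211(120)).
π_120 has 3 disjoint cycles with lengths [105, 105, 1] on {0,…,210}.
n − c = 211 − 3 = 208; sign = (−1)^208 = +1.

+1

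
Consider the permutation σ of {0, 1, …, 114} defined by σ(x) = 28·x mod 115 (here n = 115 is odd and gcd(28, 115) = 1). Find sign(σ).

+1

Start at x=39: 39 → 57 → 101 → 68 → 64 → 67 → 36 → … (one orbit).
Cycle type of π: 44×2 + 22 + 4 + 1; total 5 cycles.
5 cycles on 115: each ℓ→(−1)^(ℓ−1), product (−1)^110 = +1.
Zolotarev: (28|115) = +1, matching the cycle-count sign.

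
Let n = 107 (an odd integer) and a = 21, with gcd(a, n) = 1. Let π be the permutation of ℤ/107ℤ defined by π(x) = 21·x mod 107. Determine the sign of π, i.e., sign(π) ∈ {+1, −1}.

Start at x=97: 97 → 4 → 84 → 52 → 22 → 34 → 72 → … (one orbit).
The orbit structure of x ↦ 21x mod 107: 2 orbits of sizes [106, 1].
n − c = 107 − 2 = 105; sign = (−1)^105 = -1.
Check: (21/107) = -1 by Zolotarev.

-1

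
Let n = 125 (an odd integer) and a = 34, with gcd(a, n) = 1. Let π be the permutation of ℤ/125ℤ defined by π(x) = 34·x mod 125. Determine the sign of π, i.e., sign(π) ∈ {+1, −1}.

Start at x=46: 46 → 64 → 51 → 109 → 81 → 4 → 11 → … (one orbit).
π_34 has 7 disjoint cycles with lengths [50, 50, 10, 10, 2, 2, 1] on {0,…,124}.
7 cycles on 125: each ℓ→(−1)^(ℓ−1), product (−1)^118 = +1.

+1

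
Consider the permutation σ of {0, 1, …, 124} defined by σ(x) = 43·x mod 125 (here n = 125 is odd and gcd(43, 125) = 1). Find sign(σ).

Start at x=24: 24 → 32 → 1 → 43 → 99 → 7 → 51 → … (one orbit).
Cycle lengths of π_43 on ℤ/125ℤ: [20, 20, 20, 20, 20, 4, 4, 4, 4, 4, 4, 1]; 12 cycles in total.
With 12 cycles on 125 points, sign = (−1)^{125−12} = -1.

-1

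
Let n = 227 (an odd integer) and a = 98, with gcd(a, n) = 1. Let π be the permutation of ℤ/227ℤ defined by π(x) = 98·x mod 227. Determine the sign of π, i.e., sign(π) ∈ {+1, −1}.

Start at x=169: 169 → 218 → 26 → 51 → 4 → 165 → 53 → … (one orbit).
Decompose π into cycles: lengths [226, 1] (2 cycles, including the fixed point 0).
2 cycles on 227: each ℓ→(−1)^(ℓ−1), product (−1)^225 = -1.

-1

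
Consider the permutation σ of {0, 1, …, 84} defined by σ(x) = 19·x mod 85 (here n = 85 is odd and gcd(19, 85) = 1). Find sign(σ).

+1

Start at x=16: 16 → 49 → 81 → 9 → 1 → 19 → 21 → … (one orbit).
The orbit structure of x ↦ 19x mod 85: 13 orbits of sizes [8, 8, 8, 8, 8, 8, 8, 8, 8, 8, 2, 2, 1].
n − c = 85 − 13 = 72; sign = (−1)^72 = +1.
Check: (19/85) = +1 by Zolotarev.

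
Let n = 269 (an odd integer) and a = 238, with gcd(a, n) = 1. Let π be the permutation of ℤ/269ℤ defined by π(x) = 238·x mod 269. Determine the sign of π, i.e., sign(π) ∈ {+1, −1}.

-1

Orbit of 219 under x↦238x: [219, 205, 101, 97, 221, 143, 140]… (length divides ord_269(238)).
Cycle type of π: 268 + 1; total 2 cycles.
With 2 cycles on 269 points, sign = (−1)^{269−2} = -1.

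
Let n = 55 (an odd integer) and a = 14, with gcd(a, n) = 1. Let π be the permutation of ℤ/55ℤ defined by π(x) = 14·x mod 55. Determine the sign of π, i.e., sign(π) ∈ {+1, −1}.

+1

Orbit of 1 under x↦14x: [1, 14, 31, 49, 26, 34, 36]… (length divides ord_55(14)).
π_14 has 9 disjoint cycles with lengths [10, 10, 10, 10, 5, 5, 2, 2, 1] on {0,…,54}.
Σ(ℓ_i−1) = 55−9 = 46; sign = (−1)^46 = +1.
The Jacobi symbol (14|55) = +1 (Zolotarev) agrees.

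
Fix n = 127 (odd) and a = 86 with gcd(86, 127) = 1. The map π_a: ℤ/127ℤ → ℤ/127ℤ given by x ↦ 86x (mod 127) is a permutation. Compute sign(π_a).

Trace 35: π^k(35) = [35, 89, 34, 3, 4, 90, 120] for k=0..6.
The orbit structure of x ↦ 86x mod 127: 2 orbits of sizes [126, 1].
Σ(ℓ_i−1) = 127−2 = 125; sign = (−1)^125 = -1.
Via Zolotarev, sign(π_{86}) = (86|127) = -1.

-1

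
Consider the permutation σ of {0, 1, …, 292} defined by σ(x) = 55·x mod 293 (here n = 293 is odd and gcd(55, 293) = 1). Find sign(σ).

+1

Orbit of 244 under x↦55x: [244, 235, 33, 57, 205, 141, 137]… (length divides ord_293(55)).
Decompose π into cycles: lengths [73, 73, 73, 73, 1] (5 cycles, including the fixed point 0).
293 − 5 = 288 transpositions; sign(π) = (−1)^288 = +1.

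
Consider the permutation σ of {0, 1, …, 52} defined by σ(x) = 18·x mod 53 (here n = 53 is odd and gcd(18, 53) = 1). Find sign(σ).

Trace 25: π^k(25) = [25, 26, 44, 50, 52, 35, 47] for k=0..6.
π_18 has 2 disjoint cycles with lengths [52, 1] on {0,…,52}.
sign(π) = (−1)^{n − #cycles} = (−1)^{53−2} = (−1)^51 = -1.

-1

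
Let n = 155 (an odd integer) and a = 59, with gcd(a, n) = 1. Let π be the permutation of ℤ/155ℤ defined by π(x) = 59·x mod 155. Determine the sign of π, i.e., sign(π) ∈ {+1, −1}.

Start at x=149: 149 → 111 → 39 → 131 → 134 → 1 → 59 → … (one orbit).
π_59 has 9 disjoint cycles with lengths [30, 30, 30, 30, 15, 15, 2, 2, 1] on {0,…,154}.
9 cycles on 155: each ℓ→(−1)^(ℓ−1), product (−1)^146 = +1.

+1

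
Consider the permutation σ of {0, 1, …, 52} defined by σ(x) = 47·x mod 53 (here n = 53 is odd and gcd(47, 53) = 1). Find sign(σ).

+1

Start at x=28: 28 → 44 → 1 → 47 → 36 → 49 → 24 → … (one orbit).
The orbit structure of x ↦ 47x mod 53: 5 orbits of sizes [13, 13, 13, 13, 1].
5 cycles on 53: each ℓ→(−1)^(ℓ−1), product (−1)^48 = +1.
(47|53)_J = +1 (Zolotarev's lemma cross-check).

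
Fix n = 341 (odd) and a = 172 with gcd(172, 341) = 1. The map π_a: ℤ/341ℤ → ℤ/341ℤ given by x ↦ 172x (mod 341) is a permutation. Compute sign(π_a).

Start at x=152: 152 → 228 → 1 → 172 → 258 → 46 → 69 → … (one orbit).
The orbit structure of x ↦ 172x mod 341: 13 orbits of sizes [30, 30, 30, 30, 30, 30, 30, 30, 30, 30, 30, 10, 1].
sign(π) = (−1)^{n − #cycles} = (−1)^{341−13} = (−1)^328 = +1.
Via Zolotarev, sign(π_{172}) = (172|341) = +1.

+1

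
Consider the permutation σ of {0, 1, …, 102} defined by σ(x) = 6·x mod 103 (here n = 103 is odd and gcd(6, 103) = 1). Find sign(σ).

-1

Trace 82: π^k(82) = [82, 80, 68, 99, 79, 62, 63] for k=0..6.
2 cycles of lengths [102, 1].
sign(π) = (−1)^{n − #cycles} = (−1)^{103−2} = (−1)^101 = -1.
(6|103)_J = -1 (Zolotarev's lemma cross-check).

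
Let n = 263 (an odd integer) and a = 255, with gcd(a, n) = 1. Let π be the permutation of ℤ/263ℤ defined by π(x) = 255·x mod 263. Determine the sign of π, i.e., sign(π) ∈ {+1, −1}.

Start at x=151: 151 → 107 → 196 → 10 → 183 → 114 → 140 → … (one orbit).
π_255 has 2 disjoint cycles with lengths [262, 1] on {0,…,262}.
Σ(ℓ_i−1) = 263−2 = 261; sign = (−1)^261 = -1.

-1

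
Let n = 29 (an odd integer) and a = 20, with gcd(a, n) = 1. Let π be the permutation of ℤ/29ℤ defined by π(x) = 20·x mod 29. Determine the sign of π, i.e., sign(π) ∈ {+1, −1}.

Orbit of 23 under x↦20x: [23, 25, 7, 24, 16, 1, 20]… (length divides ord_29(20)).
5 cycles of lengths [7, 7, 7, 7, 1].
n − c = 29 − 5 = 24; sign = (−1)^24 = +1.

+1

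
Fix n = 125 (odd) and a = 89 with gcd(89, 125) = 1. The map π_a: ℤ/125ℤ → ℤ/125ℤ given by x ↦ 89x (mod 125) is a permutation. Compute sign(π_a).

+1

Orbit of 86 under x↦89x: [86, 29, 81, 84, 101, 114, 21]… (length divides ord_125(89)).
7 cycles of lengths [50, 50, 10, 10, 2, 2, 1].
125 − 7 = 118 transpositions; sign(π) = (−1)^118 = +1.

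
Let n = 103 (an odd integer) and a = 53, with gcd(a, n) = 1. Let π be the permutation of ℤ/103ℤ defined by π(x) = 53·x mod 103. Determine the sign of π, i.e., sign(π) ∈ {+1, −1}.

Trace 4: π^k(4) = [4, 6, 9, 65, 46, 69, 52] for k=0..6.
Decompose π into cycles: lengths [102, 1] (2 cycles, including the fixed point 0).
Σ(ℓ_i−1) = 103−2 = 101; sign = (−1)^101 = -1.
Zolotarev: (53|103) = -1, matching the cycle-count sign.

-1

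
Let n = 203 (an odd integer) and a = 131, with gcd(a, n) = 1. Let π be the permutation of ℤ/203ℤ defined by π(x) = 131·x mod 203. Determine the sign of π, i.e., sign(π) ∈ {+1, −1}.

Orbit of 158 under x↦131x: [158, 195, 170, 143, 57, 159, 123]… (length divides ord_203(131)).
Cycle type of π: 84×2 + 28 + 6 + 1; total 5 cycles.
sign(π) = (−1)^{n − #cycles} = (−1)^{203−5} = (−1)^198 = +1.
The Jacobi symbol (131|203) = +1 (Zolotarev) agrees.

+1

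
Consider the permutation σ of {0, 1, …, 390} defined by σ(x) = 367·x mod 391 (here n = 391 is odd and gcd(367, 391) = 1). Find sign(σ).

+1

Start at x=91: 91 → 162 → 22 → 254 → 160 → 70 → 275 → … (one orbit).
Decompose π into cycles: lengths [16, 16, 16, 16, 16, 16, 16, 16, 16, 16, 16, 16, 16, 16, 16, 16, 16, 16, 16, 16, 16, 16, 16, 2, 2, 2, 2, 2, 2, 2, 2, 2, 2, 2, 1] (35 cycles, including the fixed point 0).
With 35 cycles on 391 points, sign = (−1)^{391−35} = +1.
The Jacobi symbol (367|391) = +1 (Zolotarev) agrees.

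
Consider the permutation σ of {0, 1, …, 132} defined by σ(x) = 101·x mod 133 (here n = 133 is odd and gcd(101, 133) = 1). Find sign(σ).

Start at x=93: 93 → 83 → 4 → 5 → 106 → 66 → 16 → … (one orbit).
Cycle type of π: 18×6 + 9×2 + 6 + 1; total 10 cycles.
sign(π) = (−1)^{n − #cycles} = (−1)^{133−10} = (−1)^123 = -1.
The Jacobi symbol (101|133) = -1 (Zolotarev) agrees.

-1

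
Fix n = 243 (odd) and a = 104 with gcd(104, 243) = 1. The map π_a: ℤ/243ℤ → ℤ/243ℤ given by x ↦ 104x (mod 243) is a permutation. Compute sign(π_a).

-1

Trace 155: π^k(155) = [155, 82, 23, 205, 179, 148, 83] for k=0..6.
Cycle lengths of π_104 on ℤ/243ℤ: [162, 54, 18, 6, 2, 1]; 6 cycles in total.
243 − 6 = 237 transpositions; sign(π) = (−1)^237 = -1.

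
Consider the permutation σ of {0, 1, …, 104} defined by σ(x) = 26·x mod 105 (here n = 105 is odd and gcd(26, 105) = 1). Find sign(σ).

Start at x=1: 1 → 26 → 46 → 41 → 16 → 101 → 1 (one orbit).
π_26 has 25 disjoint cycles with lengths [6, 6, 6, 6, 6, 6, 6, 6, 6, 6, 6, 6, 6, 6, 6, 2, 2, 2, 2, 2, 1, 1, 1, 1, 1] on {0,…,104}.
Σ(ℓ_i−1) = 105−25 = 80; sign = (−1)^80 = +1.

+1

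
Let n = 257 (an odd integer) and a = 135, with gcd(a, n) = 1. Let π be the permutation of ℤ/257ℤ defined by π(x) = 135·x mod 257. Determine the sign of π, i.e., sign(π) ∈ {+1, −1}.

Trace 118: π^k(118) = [118, 253, 231, 88, 58, 120, 9] for k=0..6.
3 cycles of lengths [128, 128, 1].
3 cycles on 257: each ℓ→(−1)^(ℓ−1), product (−1)^254 = +1.
(135|257)_J = +1 (Zolotarev's lemma cross-check).

+1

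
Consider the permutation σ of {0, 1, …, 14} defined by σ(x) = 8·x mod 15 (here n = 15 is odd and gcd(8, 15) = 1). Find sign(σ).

Orbit of 8 under x↦8x: [8, 4, 2, 1]… (length divides ord_15(8)).
Cycle type of π: 4×3 + 2 + 1; total 5 cycles.
n − c = 15 − 5 = 10; sign = (−1)^10 = +1.

+1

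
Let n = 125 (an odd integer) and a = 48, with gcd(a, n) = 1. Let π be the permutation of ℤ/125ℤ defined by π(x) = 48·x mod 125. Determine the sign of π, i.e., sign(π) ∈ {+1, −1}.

-1

Trace 69: π^k(69) = [69, 62, 101, 98, 79, 42, 16] for k=0..6.
Decompose π into cycles: lengths [100, 20, 4, 1] (4 cycles, including the fixed point 0).
n − c = 125 − 4 = 121; sign = (−1)^121 = -1.
(48|125)_J = -1 (Zolotarev's lemma cross-check).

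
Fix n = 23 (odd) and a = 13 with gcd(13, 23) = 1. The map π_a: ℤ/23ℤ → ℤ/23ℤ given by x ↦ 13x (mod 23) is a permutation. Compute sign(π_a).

Trace 2: π^k(2) = [2, 3, 16, 1, 13, 8, 12] for k=0..6.
Decompose π into cycles: lengths [11, 11, 1] (3 cycles, including the fixed point 0).
With 3 cycles on 23 points, sign = (−1)^{23−3} = +1.
The Jacobi symbol (13|23) = +1 (Zolotarev) agrees.

+1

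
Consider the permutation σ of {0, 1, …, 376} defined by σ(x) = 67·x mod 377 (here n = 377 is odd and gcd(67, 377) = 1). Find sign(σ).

-1

Trace 168: π^k(168) = [168, 323, 152, 5, 335, 202, 339] for k=0..6.
Cycle type of π: 84×4 + 14×2 + 12 + 1; total 8 cycles.
sign(π) = (−1)^{n − #cycles} = (−1)^{377−8} = (−1)^369 = -1.
Via Zolotarev, sign(π_{67}) = (67|377) = -1.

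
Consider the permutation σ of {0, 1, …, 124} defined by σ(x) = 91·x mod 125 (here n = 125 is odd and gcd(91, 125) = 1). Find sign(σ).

Start at x=11: 11 → 1 → 91 → 31 → 71 → 86 → 76 → … (one orbit).
The orbit structure of x ↦ 91x mod 125: 13 orbits of sizes [25, 25, 25, 25, 5, 5, 5, 5, 1, 1, 1, 1, 1].
n − c = 125 − 13 = 112; sign = (−1)^112 = +1.
Check: (91/125) = +1 by Zolotarev.

+1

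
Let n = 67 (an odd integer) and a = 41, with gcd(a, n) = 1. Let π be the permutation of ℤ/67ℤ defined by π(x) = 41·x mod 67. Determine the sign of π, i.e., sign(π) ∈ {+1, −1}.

Trace 23: π^k(23) = [23, 5, 4, 30, 24, 46, 10] for k=0..6.
Cycle lengths of π_41 on ℤ/67ℤ: [66, 1]; 2 cycles in total.
67 − 2 = 65 transpositions; sign(π) = (−1)^65 = -1.

-1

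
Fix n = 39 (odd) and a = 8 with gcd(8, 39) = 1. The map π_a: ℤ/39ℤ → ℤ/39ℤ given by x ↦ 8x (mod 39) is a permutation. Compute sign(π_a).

Orbit of 8 under x↦8x: [8, 25, 5, 1]… (length divides ord_39(8)).
11 cycles of lengths [4, 4, 4, 4, 4, 4, 4, 4, 4, 2, 1].
39 − 11 = 28 transpositions; sign(π) = (−1)^28 = +1.
The Jacobi symbol (8|39) = +1 (Zolotarev) agrees.

+1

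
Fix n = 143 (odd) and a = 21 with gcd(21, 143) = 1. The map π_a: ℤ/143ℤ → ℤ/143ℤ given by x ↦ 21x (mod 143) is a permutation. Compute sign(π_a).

Trace 109: π^k(109) = [109, 1, 21, 12] for k=0..3.
39 cycles of lengths [4, 4, 4, 4, 4, 4, 4, 4, 4, 4, 4, 4, 4, 4, 4, 4, 4, 4, 4, 4, 4, 4, 4, 4, 4, 4, 4, 4, 4, 4, 4, 4, 4, 2, 2, 2, 2, 2, 1].
143 − 39 = 104 transpositions; sign(π) = (−1)^104 = +1.
(21|143)_J = +1 (Zolotarev's lemma cross-check).

+1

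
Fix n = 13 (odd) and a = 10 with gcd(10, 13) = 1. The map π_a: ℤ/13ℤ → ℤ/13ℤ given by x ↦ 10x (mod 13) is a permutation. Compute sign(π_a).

+1

Start at x=12: 12 → 3 → 4 → 1 → 10 → 9 → 12 (one orbit).
Decompose π into cycles: lengths [6, 6, 1] (3 cycles, including the fixed point 0).
3 cycles on 13: each ℓ→(−1)^(ℓ−1), product (−1)^10 = +1.
(10|13)_J = +1 (Zolotarev's lemma cross-check).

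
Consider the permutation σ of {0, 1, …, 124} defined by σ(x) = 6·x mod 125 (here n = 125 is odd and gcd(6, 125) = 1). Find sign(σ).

+1

Start at x=101: 101 → 106 → 11 → 66 → 21 → 1 → 6 → … (one orbit).
The orbit structure of x ↦ 6x mod 125: 13 orbits of sizes [25, 25, 25, 25, 5, 5, 5, 5, 1, 1, 1, 1, 1].
sign(π) = (−1)^{n − #cycles} = (−1)^{125−13} = (−1)^112 = +1.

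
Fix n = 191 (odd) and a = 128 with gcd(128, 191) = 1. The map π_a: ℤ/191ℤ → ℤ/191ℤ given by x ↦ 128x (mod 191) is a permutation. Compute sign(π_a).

+1

Start at x=107: 107 → 135 → 90 → 60 → 40 → 154 → 39 → … (one orbit).
Decompose π into cycles: lengths [95, 95, 1] (3 cycles, including the fixed point 0).
191 − 3 = 188 transpositions; sign(π) = (−1)^188 = +1.
(128|191)_J = +1 (Zolotarev's lemma cross-check).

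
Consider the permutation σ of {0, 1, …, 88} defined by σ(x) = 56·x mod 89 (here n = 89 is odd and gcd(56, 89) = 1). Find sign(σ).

-1

Orbit of 37 under x↦56x: [37, 25, 65, 80, 30, 78, 7]… (length divides ord_89(56)).
2 cycles of lengths [88, 1].
89 − 2 = 87 transpositions; sign(π) = (−1)^87 = -1.
Zolotarev: (56|89) = -1, matching the cycle-count sign.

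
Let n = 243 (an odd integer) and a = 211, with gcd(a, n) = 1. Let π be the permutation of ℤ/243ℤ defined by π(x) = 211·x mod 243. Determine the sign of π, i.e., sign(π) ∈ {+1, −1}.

+1

Trace 13: π^k(13) = [13, 70, 190, 238, 160, 226, 58] for k=0..6.
Cycle type of π: 81×2 + 27×2 + 9×2 + 3×2 + 1×3; total 11 cycles.
243 − 11 = 232 transpositions; sign(π) = (−1)^232 = +1.
Via Zolotarev, sign(π_{211}) = (211|243) = +1.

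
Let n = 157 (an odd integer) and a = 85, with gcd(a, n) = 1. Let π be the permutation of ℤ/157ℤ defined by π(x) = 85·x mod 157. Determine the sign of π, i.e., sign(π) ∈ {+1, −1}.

Trace 109: π^k(109) = [109, 2, 13, 6, 39, 18, 117] for k=0..6.
Decompose π into cycles: lengths [156, 1] (2 cycles, including the fixed point 0).
sign(π) = (−1)^{n − #cycles} = (−1)^{157−2} = (−1)^155 = -1.
The Jacobi symbol (85|157) = -1 (Zolotarev) agrees.

-1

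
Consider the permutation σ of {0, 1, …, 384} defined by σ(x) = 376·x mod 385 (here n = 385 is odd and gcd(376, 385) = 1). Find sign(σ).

Trace 216: π^k(216) = [216, 366, 171, 1, 376, 81, 41] for k=0..6.
Decompose π into cycles: lengths [30, 30, 30, 30, 30, 30, 30, 30, 30, 30, 10, 10, 10, 10, 10, 6, 6, 6, 6, 6, 1, 1, 1, 1, 1] (25 cycles, including the fixed point 0).
25 cycles on 385: each ℓ→(−1)^(ℓ−1), product (−1)^360 = +1.
Via Zolotarev, sign(π_{376}) = (376|385) = +1.

+1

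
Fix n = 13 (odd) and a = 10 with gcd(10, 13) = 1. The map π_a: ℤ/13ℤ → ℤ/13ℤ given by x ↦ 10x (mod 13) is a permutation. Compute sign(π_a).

Trace 4: π^k(4) = [4, 1, 10, 9, 12, 3] for k=0..5.
The orbit structure of x ↦ 10x mod 13: 3 orbits of sizes [6, 6, 1].
With 3 cycles on 13 points, sign = (−1)^{13−3} = +1.

+1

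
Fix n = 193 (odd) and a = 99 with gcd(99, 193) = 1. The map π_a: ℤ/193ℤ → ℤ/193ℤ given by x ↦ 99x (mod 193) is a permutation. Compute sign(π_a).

-1

Trace 151: π^k(151) = [151, 88, 27, 164, 24, 60, 150] for k=0..6.
Cycle lengths of π_99 on ℤ/193ℤ: [64, 64, 64, 1]; 4 cycles in total.
193 − 4 = 189 transpositions; sign(π) = (−1)^189 = -1.
Via Zolotarev, sign(π_{99}) = (99|193) = -1.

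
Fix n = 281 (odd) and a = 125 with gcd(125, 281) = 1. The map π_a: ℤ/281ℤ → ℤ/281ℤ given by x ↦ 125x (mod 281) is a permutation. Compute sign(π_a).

Orbit of 138 under x↦125x: [138, 109, 137, 265, 248, 90, 10]… (length divides ord_281(125)).
3 cycles of lengths [140, 140, 1].
3 cycles on 281: each ℓ→(−1)^(ℓ−1), product (−1)^278 = +1.
(125|281)_J = +1 (Zolotarev's lemma cross-check).

+1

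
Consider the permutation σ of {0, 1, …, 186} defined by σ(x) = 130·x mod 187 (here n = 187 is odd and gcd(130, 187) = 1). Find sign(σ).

-1

Start at x=114: 114 → 47 → 126 → 111 → 31 → 103 → 113 → … (one orbit).
The orbit structure of x ↦ 130x mod 187: 6 orbits of sizes [80, 80, 16, 5, 5, 1].
n − c = 187 − 6 = 181; sign = (−1)^181 = -1.
Via Zolotarev, sign(π_{130}) = (130|187) = -1.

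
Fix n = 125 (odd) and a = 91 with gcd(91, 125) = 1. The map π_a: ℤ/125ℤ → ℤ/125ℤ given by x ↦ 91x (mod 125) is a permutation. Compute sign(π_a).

Orbit of 96 under x↦91x: [96, 111, 101, 66, 6, 46, 61]… (length divides ord_125(91)).
The orbit structure of x ↦ 91x mod 125: 13 orbits of sizes [25, 25, 25, 25, 5, 5, 5, 5, 1, 1, 1, 1, 1].
sign(π) = (−1)^{n − #cycles} = (−1)^{125−13} = (−1)^112 = +1.

+1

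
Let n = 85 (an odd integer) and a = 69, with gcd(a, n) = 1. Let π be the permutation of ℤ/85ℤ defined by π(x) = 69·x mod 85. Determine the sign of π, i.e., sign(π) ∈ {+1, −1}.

Orbit of 69 under x↦69x: [69, 1]… (length divides ord_85(69)).
Cycle lengths of π_69 on ℤ/85ℤ: [2, 2, 2, 2, 2, 2, 2, 2, 2, 2, 2, 2, 2, 2, 2, 2, 2, 2, 2, 2, 2, 2, 2, 2, 2, 2, 2, 2, 2, 2, 2, 2, 2, 2, 1, 1, 1, 1, 1, 1, 1, 1, 1, 1, 1, 1, 1, 1, 1, 1, 1]; 51 cycles in total.
With 51 cycles on 85 points, sign = (−1)^{85−51} = +1.

+1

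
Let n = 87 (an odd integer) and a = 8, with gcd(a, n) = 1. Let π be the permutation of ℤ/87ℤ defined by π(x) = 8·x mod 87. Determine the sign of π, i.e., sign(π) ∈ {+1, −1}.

Orbit of 25 under x↦8x: [25, 26, 34, 11, 1, 8, 64]… (length divides ord_87(8)).
Cycle type of π: 28×3 + 2 + 1; total 5 cycles.
sign(π) = (−1)^{n − #cycles} = (−1)^{87−5} = (−1)^82 = +1.
(8|87)_J = +1 (Zolotarev's lemma cross-check).

+1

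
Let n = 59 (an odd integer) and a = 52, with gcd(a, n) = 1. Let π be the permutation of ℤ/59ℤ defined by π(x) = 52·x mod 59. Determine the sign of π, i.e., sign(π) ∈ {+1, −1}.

-1

Orbit of 53 under x↦52x: [53, 42, 1, 52, 49, 11, 41]… (length divides ord_59(52)).
Cycle type of π: 58 + 1; total 2 cycles.
n − c = 59 − 2 = 57; sign = (−1)^57 = -1.
Zolotarev: (52|59) = -1, matching the cycle-count sign.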